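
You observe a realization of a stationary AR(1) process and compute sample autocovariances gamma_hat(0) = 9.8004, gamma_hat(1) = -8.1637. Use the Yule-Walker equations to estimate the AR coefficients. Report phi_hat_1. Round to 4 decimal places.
\hat\phi_{1} = -0.8330

The Yule-Walker equations for an AR(p) process read, in matrix form,
  Gamma_p phi = r_p,   with   (Gamma_p)_{ij} = gamma(|i - j|),
                       (r_p)_i = gamma(i),   i,j = 1..p.
Substitute the sample gammas (Toeplitz matrix and right-hand side of size 1):
  Gamma_p = [[9.8004]]
  r_p     = [-8.1637]
With p = 1 this is the single equation gamma(0) phi_1 = gamma(1):
  phi_hat_1 = gamma(1) / gamma(0) = -8.1637 / 9.8004 = -0.8330.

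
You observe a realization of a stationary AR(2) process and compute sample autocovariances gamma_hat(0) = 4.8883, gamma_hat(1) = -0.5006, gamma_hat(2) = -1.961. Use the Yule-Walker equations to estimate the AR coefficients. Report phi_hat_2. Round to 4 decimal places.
\hat\phi_{2} = -0.4160

The Yule-Walker equations for an AR(p) process read, in matrix form,
  Gamma_p phi = r_p,   with   (Gamma_p)_{ij} = gamma(|i - j|),
                       (r_p)_i = gamma(i),   i,j = 1..p.
Substitute the sample gammas (Toeplitz matrix and right-hand side of size 2):
  Gamma_p = [[4.8883, -0.5006], [-0.5006, 4.8883]]
  r_p     = [-0.5006, -1.961]
Written out:
  4.8883 phi_1 - 0.5006 phi_2 = -0.5006
  -0.5006 phi_1 + 4.8883 phi_2 = -1.961
Solve by Cramer's rule:
  det = gamma(0)^2 - gamma(1)^2 = (4.8883)^2 - (-0.5006)^2 = 23.89547689 - 0.25060036 = 23.64487653
  phi_hat_1 = [gamma(1) gamma(0) - gamma(1) gamma(2)] / det = [(-0.5006)(4.8883) - (-0.5006)(-1.961)] / 23.64487653 = -3.42875958 / 23.64487653 = -0.145
  phi_hat_2 = [gamma(0) gamma(2) - gamma(1)^2] / det = [(4.8883)(-1.961) - (-0.5006)^2] / 23.64487653 = -9.83655666 / 23.64487653 = -0.416
So phi_hat = [-0.1450, -0.4160].
Therefore phi_hat_2 = -0.4160.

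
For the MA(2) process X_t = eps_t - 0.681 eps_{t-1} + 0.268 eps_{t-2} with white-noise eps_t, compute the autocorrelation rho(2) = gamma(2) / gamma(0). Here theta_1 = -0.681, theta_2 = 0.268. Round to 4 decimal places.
\rho(2) = 0.1745

For an MA(q) process with theta_0 = 1, the autocovariance is
  gamma(k) = sigma^2 * sum_{i=0..q-k} theta_i * theta_{i+k},
and rho(k) = gamma(k) / gamma(0). Sigma^2 cancels.
  numerator   = (1)*(0.268) = 0.268.
  denominator = (1)^2 + (-0.681)^2 + (0.268)^2 = 1.535585.
  rho(2) = 0.268 / 1.535585 = 0.1745.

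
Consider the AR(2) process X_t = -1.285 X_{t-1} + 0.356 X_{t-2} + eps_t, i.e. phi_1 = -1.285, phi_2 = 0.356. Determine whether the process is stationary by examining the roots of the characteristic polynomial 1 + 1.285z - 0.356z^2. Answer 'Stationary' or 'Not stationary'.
\text{Not stationary}

The AR(p) characteristic polynomial is P(z) = 1 + 1.285z - 0.356z^2.
Stationarity requires all roots to lie outside the unit circle, i.e. |z| > 1 for every root.
Set 1 + (1.285) z + (-0.356) z^2 = 0, i.e. a z^2 + b z + c = 0 with a = -0.356, b = 1.285, c = 1.
Discriminant D = b^2 - 4ac = (1.285)^2 - 4*(-0.356)*1 = 1.651225 - (-1.424) = 3.075225.
D >= 0, so the roots are real: z = (-b +/- sqrt(D)) / (2a) = (-1.285 +/- 1.753632) / (-0.712).
  z_1 = (-1.285 + 1.753632) / (-0.712) = -0.6582,   |z_1| = 0.6582.
  z_2 = (-1.285 - 1.753632) / (-0.712) = 4.2677,   |z_2| = 4.2677.
Moduli of all roots: 0.6582, 4.2677.
All moduli strictly greater than 1? No.
Verdict: Not stationary.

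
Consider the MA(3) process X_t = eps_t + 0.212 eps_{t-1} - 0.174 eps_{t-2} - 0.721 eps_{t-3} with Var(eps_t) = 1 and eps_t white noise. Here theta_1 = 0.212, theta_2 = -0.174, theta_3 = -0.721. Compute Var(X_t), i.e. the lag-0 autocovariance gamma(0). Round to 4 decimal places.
\gamma(0) = 1.5951

For an MA(q) process X_t = eps_t + sum_i theta_i eps_{t-i} with
Var(eps_t) = sigma^2, the variance is
  gamma(0) = sigma^2 * (1 + sum_i theta_i^2).
  sum_i theta_i^2 = (0.212)^2 + (-0.174)^2 + (-0.721)^2 = 0.044944 + 0.030276 + 0.519841 = 0.595061.
  gamma(0) = 1 * (1 + 0.595061) = 1 * 1.595061 = 1.595061, which rounds to 1.5951.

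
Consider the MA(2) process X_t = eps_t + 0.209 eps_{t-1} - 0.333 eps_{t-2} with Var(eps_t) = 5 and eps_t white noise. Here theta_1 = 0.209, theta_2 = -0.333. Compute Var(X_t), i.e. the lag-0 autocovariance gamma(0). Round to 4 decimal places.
\gamma(0) = 5.7729

For an MA(q) process X_t = eps_t + sum_i theta_i eps_{t-i} with
Var(eps_t) = sigma^2, the variance is
  gamma(0) = sigma^2 * (1 + sum_i theta_i^2).
  sum_i theta_i^2 = (0.209)^2 + (-0.333)^2 = 0.043681 + 0.110889 = 0.15457.
  gamma(0) = 5 * (1 + 0.15457) = 5 * 1.15457 = 5.77285, which rounds to 5.7729.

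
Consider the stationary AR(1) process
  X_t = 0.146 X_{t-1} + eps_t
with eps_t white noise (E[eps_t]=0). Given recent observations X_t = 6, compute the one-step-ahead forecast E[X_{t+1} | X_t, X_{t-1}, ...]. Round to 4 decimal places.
E[X_{t+1} \mid \mathcal F_t] = 0.8760

For an AR(p) model X_t = c + sum_i phi_i X_{t-i} + eps_t, the
one-step-ahead conditional mean is
  E[X_{t+1} | X_t, ...] = c + sum_i phi_i X_{t+1-i}.
Substitute known values:
  E[X_{t+1} | ...] = (0.146) * (6)
                   = 0.8760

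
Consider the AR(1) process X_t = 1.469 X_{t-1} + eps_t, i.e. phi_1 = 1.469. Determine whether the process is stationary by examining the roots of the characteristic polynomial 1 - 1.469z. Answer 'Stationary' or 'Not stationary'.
\text{Not stationary}

The AR(p) characteristic polynomial is P(z) = 1 - 1.469z.
Stationarity requires all roots to lie outside the unit circle, i.e. |z| > 1 for every root.
This is linear in z: 1 + (-1.469) z = 0  =>  z = -1/(-1.469) = 0.680735,  |z| = 0.680735.
Moduli of all roots: 0.6807.
All moduli strictly greater than 1? No.
Verdict: Not stationary.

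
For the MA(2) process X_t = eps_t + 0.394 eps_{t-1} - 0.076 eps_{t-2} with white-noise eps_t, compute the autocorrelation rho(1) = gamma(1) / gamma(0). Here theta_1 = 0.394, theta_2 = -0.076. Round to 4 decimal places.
\rho(1) = 0.3136

For an MA(q) process with theta_0 = 1, the autocovariance is
  gamma(k) = sigma^2 * sum_{i=0..q-k} theta_i * theta_{i+k},
and rho(k) = gamma(k) / gamma(0). Sigma^2 cancels.
  numerator   = (1)*(0.394) + (0.394)*(-0.076) = 0.364056.
  denominator = (1)^2 + (0.394)^2 + (-0.076)^2 = 1.161012.
  rho(1) = 0.364056 / 1.161012 = 0.3136.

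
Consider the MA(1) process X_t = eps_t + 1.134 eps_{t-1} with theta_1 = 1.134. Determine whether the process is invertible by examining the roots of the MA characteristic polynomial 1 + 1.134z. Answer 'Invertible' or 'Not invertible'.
\text{Not invertible}

The MA(q) characteristic polynomial is P(z) = 1 + 1.134z.
Invertibility requires all roots to lie outside the unit circle, i.e. |z| > 1 for every root.
This is linear in z: 1 + (1.134) z = 0  =>  z = -1/(1.134) = -0.881834,  |z| = 0.881834.
Moduli of all roots: 0.8818.
All moduli strictly greater than 1? No.
Verdict: Not invertible.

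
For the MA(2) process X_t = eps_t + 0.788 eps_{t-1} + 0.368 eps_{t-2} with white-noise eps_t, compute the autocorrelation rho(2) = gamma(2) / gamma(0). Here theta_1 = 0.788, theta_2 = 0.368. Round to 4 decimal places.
\rho(2) = 0.2095

For an MA(q) process with theta_0 = 1, the autocovariance is
  gamma(k) = sigma^2 * sum_{i=0..q-k} theta_i * theta_{i+k},
and rho(k) = gamma(k) / gamma(0). Sigma^2 cancels.
  numerator   = (1)*(0.368) = 0.368.
  denominator = (1)^2 + (0.788)^2 + (0.368)^2 = 1.756368.
  rho(2) = 0.368 / 1.756368 = 0.2095.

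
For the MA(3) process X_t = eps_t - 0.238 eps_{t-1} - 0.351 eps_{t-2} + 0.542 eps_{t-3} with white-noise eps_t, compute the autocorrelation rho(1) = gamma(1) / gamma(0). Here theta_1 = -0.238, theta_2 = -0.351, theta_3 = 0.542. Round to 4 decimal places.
\rho(1) = -0.2339

For an MA(q) process with theta_0 = 1, the autocovariance is
  gamma(k) = sigma^2 * sum_{i=0..q-k} theta_i * theta_{i+k},
and rho(k) = gamma(k) / gamma(0). Sigma^2 cancels.
  numerator   = (1)*(-0.238) + (-0.238)*(-0.351) + (-0.351)*(0.542) = -0.344704.
  denominator = (1)^2 + (-0.238)^2 + (-0.351)^2 + (0.542)^2 = 1.473609.
  rho(1) = -0.344704 / 1.473609 = -0.2339.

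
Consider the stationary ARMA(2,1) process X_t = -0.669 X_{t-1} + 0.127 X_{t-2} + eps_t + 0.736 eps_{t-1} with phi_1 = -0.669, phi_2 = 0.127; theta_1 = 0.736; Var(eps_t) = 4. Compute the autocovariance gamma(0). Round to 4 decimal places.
\gamma(0) = 4.0746

Multiply the model equation by X_{t-k} and take expectations. With theta_0 = psi_0 = 1 and psi_j the MA(infinity) weights, this gives
  gamma(k) - sum_i phi_i gamma(k-i) = c_k,
  c_k = sigma^2 * sum_{j=k..q} theta_j psi_{j-k}   (c_k = 0 for k > q),
using gamma(-m) = gamma(m).
psi-weights needed (psi_j = theta_j + sum_i phi_i psi_{j-i}):
  psi_1 = theta_1 + phi_1 = 0.736 + (-0.669) = 0.067
Right-hand sides:
  c_0 = sigma^2 (1 + theta_1 psi_1) = 4 * (1 + (0.736)(0.067)) = 4 * 1.049312 = 4.197248
  c_1 = sigma^2 theta_1 = 4 * (0.736) = 2.944
  c_2 = 0
Equations for k = 0, 1, 2 (AR order 2, c_2 = 0):
  (E0) gamma(0) = phi_1 gamma(1) + phi_2 gamma(2) + c_0
  (E1) gamma(1) = phi_1 gamma(0) + phi_2 gamma(1) + c_1
  (E2) gamma(2) = phi_1 gamma(1) + phi_2 gamma(0)
From (E1): gamma(1) = A gamma(0) + B with
  A = phi_1 / (1 - phi_2) = -0.669 / 0.873 = -0.766323,   B = c_1 / (1 - phi_2) = 2.944 / 0.873 = 3.372279.
Insert (E2) into (E0): gamma(0) (1 - phi_2^2) = phi_1 (1 + phi_2) gamma(1) + c_0.
  phi_1 (1 + phi_2) = (-0.669)(1.127) = -0.753963,   1 - phi_2^2 = 0.983871.
Replace gamma(1) by A gamma(0) + B and collect gamma(0):
  gamma(0) [0.983871 - (-0.753963)(-0.766323)] = (-0.753963)(3.372279) + 4.197248
  gamma(0) * 0.406092 = 1.654674
  gamma(0) = 1.654674 / 0.406092 = 4.074631.
Therefore gamma(0) = 4.0746 (to 4 decimal places).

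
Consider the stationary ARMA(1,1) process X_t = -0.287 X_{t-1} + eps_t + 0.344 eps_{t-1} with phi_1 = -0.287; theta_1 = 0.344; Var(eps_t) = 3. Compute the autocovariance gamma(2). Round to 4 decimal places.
\gamma(2) = -0.0482

Multiply the model equation by X_{t-k} and take expectations. With theta_0 = psi_0 = 1 and psi_j the MA(infinity) weights, this gives
  gamma(k) - sum_i phi_i gamma(k-i) = c_k,
  c_k = sigma^2 * sum_{j=k..q} theta_j psi_{j-k}   (c_k = 0 for k > q),
using gamma(-m) = gamma(m).
psi-weights needed (psi_j = theta_j + sum_i phi_i psi_{j-i}):
  psi_1 = theta_1 + phi_1 = 0.344 + (-0.287) = 0.057
Right-hand sides:
  c_0 = sigma^2 (1 + theta_1 psi_1) = 3 * (1 + (0.344)(0.057)) = 3 * 1.019608 = 3.058824
  c_1 = sigma^2 theta_1 = 3 * (0.344) = 1.032
  c_2 = 0
Equations for k = 0 and k = 1 (AR order 1):
  gamma(0) = phi_1 gamma(1) + c_0
  gamma(1) = phi_1 gamma(0) + c_1
Substituting the second into the first: gamma(0) (1 - phi_1^2) = c_0 + phi_1 c_1, so
  gamma(0) = (c_0 + phi_1 c_1) / (1 - phi_1^2) = (3.058824 + (-0.287)(1.032)) / (1 - (-0.287)^2) = 2.76264 / 0.917631 = 3.010622.
  gamma(1) = phi_1 gamma(0) + c_1 = (-0.287)(3.010622) + (1.032) = 0.167952.
For k = 2 (> q): gamma(2) = phi_1 gamma(1) = (-0.287)(0.167952) = -0.048202.
Therefore gamma(2) = -0.0482 (to 4 decimal places).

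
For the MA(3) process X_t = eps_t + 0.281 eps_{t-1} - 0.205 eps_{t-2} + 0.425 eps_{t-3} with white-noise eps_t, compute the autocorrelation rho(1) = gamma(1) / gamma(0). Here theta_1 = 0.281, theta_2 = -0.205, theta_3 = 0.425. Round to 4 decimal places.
\rho(1) = 0.1047

For an MA(q) process with theta_0 = 1, the autocovariance is
  gamma(k) = sigma^2 * sum_{i=0..q-k} theta_i * theta_{i+k},
and rho(k) = gamma(k) / gamma(0). Sigma^2 cancels.
  numerator   = (1)*(0.281) + (0.281)*(-0.205) + (-0.205)*(0.425) = 0.13627.
  denominator = (1)^2 + (0.281)^2 + (-0.205)^2 + (0.425)^2 = 1.301611.
  rho(1) = 0.13627 / 1.301611 = 0.1047.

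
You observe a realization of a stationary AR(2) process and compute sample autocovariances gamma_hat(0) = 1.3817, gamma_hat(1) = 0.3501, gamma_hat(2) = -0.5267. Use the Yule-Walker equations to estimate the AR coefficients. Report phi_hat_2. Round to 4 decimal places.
\hat\phi_{2} = -0.4760

The Yule-Walker equations for an AR(p) process read, in matrix form,
  Gamma_p phi = r_p,   with   (Gamma_p)_{ij} = gamma(|i - j|),
                       (r_p)_i = gamma(i),   i,j = 1..p.
Substitute the sample gammas (Toeplitz matrix and right-hand side of size 2):
  Gamma_p = [[1.3817, 0.3501], [0.3501, 1.3817]]
  r_p     = [0.3501, -0.5267]
Written out:
  1.3817 phi_1 + 0.3501 phi_2 = 0.3501
  0.3501 phi_1 + 1.3817 phi_2 = -0.5267
Solve by Cramer's rule:
  det = gamma(0)^2 - gamma(1)^2 = (1.3817)^2 - (0.3501)^2 = 1.90909489 - 0.12257001 = 1.78652488
  phi_hat_1 = [gamma(1) gamma(0) - gamma(1) gamma(2)] / det = [(0.3501)(1.3817) - (0.3501)(-0.5267)] / 1.78652488 = 0.66813084 / 1.78652488 = 0.374
  phi_hat_2 = [gamma(0) gamma(2) - gamma(1)^2] / det = [(1.3817)(-0.5267) - (0.3501)^2] / 1.78652488 = -0.8503114 / 1.78652488 = -0.476
So phi_hat = [0.3740, -0.4760].
Therefore phi_hat_2 = -0.4760.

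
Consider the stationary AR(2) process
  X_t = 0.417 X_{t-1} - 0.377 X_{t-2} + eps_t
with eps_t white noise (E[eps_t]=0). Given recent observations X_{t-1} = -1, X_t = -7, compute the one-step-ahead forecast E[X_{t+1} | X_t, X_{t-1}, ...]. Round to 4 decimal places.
E[X_{t+1} \mid \mathcal F_t] = -2.5420

For an AR(p) model X_t = c + sum_i phi_i X_{t-i} + eps_t, the
one-step-ahead conditional mean is
  E[X_{t+1} | X_t, ...] = c + sum_i phi_i X_{t+1-i}.
Substitute known values:
  E[X_{t+1} | ...] = (0.417) * (-7) + (-0.377) * (-1)
                   = -2.5420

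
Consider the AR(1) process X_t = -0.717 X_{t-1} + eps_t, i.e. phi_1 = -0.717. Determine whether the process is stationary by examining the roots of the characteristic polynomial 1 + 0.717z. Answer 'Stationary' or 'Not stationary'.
\text{Stationary}

The AR(p) characteristic polynomial is P(z) = 1 + 0.717z.
Stationarity requires all roots to lie outside the unit circle, i.e. |z| > 1 for every root.
This is linear in z: 1 + (0.717) z = 0  =>  z = -1/(0.717) = -1.3947,  |z| = 1.3947.
Moduli of all roots: 1.3947.
All moduli strictly greater than 1? Yes.
Verdict: Stationary.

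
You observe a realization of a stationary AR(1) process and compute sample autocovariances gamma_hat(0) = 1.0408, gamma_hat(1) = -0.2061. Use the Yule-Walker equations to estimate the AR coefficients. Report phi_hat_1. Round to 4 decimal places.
\hat\phi_{1} = -0.1980

The Yule-Walker equations for an AR(p) process read, in matrix form,
  Gamma_p phi = r_p,   with   (Gamma_p)_{ij} = gamma(|i - j|),
                       (r_p)_i = gamma(i),   i,j = 1..p.
Substitute the sample gammas (Toeplitz matrix and right-hand side of size 1):
  Gamma_p = [[1.0408]]
  r_p     = [-0.2061]
With p = 1 this is the single equation gamma(0) phi_1 = gamma(1):
  phi_hat_1 = gamma(1) / gamma(0) = -0.2061 / 1.0408 = -0.1980.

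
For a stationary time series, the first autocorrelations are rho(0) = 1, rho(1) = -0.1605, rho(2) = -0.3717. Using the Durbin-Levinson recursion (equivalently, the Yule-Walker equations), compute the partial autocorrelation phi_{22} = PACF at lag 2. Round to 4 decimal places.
\phi_{22} = -0.4080

The PACF at lag k is phi_{kk}, the last component of the solution
to the Yule-Walker system G_k phi = r_k where
  (G_k)_{ij} = rho(|i - j|), (r_k)_i = rho(i), i,j = 1..k.
Equivalently, Durbin-Levinson gives phi_{kk} iteratively:
  phi_{11} = rho(1)
  phi_{kk} = [rho(k) - sum_{j=1..k-1} phi_{k-1,j} rho(k-j)]
            / [1 - sum_{j=1..k-1} phi_{k-1,j} rho(j)],
  phi_{k,j} = phi_{k-1,j} - phi_{kk} phi_{k-1,k-j},  j = 1..k-1.
Step k = 1:
  phi_11 = rho(1) = -0.1605.
Step k = 2:
  phi_22 = [rho(2) - phi_11 rho(1)] / [1 - phi_11 rho(1)] = [-0.3717 - (-0.1605)(-0.1605)] / [1 - (-0.1605)(-0.1605)]
         = -0.39746025 / 0.97423975 = -0.408.
Therefore phi_{22} = -0.4080.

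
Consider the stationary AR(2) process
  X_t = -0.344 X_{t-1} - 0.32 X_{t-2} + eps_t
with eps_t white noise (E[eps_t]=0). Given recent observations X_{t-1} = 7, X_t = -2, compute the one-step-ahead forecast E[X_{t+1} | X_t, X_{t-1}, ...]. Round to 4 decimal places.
E[X_{t+1} \mid \mathcal F_t] = -1.5520

For an AR(p) model X_t = c + sum_i phi_i X_{t-i} + eps_t, the
one-step-ahead conditional mean is
  E[X_{t+1} | X_t, ...] = c + sum_i phi_i X_{t+1-i}.
Substitute known values:
  E[X_{t+1} | ...] = (-0.344) * (-2) + (-0.32) * (7)
                   = -1.5520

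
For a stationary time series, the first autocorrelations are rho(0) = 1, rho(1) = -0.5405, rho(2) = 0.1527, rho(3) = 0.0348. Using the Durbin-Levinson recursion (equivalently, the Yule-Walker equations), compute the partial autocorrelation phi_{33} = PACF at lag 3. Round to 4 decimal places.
\phi_{33} = 0.0399

The PACF at lag k is phi_{kk}, the last component of the solution
to the Yule-Walker system G_k phi = r_k where
  (G_k)_{ij} = rho(|i - j|), (r_k)_i = rho(i), i,j = 1..k.
Equivalently, Durbin-Levinson gives phi_{kk} iteratively:
  phi_{11} = rho(1)
  phi_{kk} = [rho(k) - sum_{j=1..k-1} phi_{k-1,j} rho(k-j)]
            / [1 - sum_{j=1..k-1} phi_{k-1,j} rho(j)],
  phi_{k,j} = phi_{k-1,j} - phi_{kk} phi_{k-1,k-j},  j = 1..k-1.
Step k = 1:
  phi_11 = rho(1) = -0.5405.
Step k = 2:
  phi_22 = [rho(2) - phi_11 rho(1)] / [1 - phi_11 rho(1)] = [0.1527 - (-0.5405)(-0.5405)] / [1 - (-0.5405)(-0.5405)]
         = -0.13944025 / 0.70785975 = -0.196989.
  Update: phi_21 = phi_11 - phi_22 phi_11 = -0.5405 - (-0.196989)(-0.5405) = -0.646972.
Step k = 3:
  phi_33 = [rho(3) - phi_21 rho(2) - phi_22 rho(1)] / [1 - phi_21 rho(1) - phi_22 rho(2)]
    numerator   = 0.0348 - (-0.646972)(0.1527) - (-0.196989)(-0.5405) = 0.02712037
    denominator = 1 - (-0.646972)(-0.5405) - (-0.196989)(0.1527) = 0.68039162
  phi_33 = 0.02712037 / 0.68039162 = 0.0399.
Therefore phi_{33} = 0.0399.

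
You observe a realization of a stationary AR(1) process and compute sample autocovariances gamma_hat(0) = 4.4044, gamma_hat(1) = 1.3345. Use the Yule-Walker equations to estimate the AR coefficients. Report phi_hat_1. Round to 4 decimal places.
\hat\phi_{1} = 0.3030

The Yule-Walker equations for an AR(p) process read, in matrix form,
  Gamma_p phi = r_p,   with   (Gamma_p)_{ij} = gamma(|i - j|),
                       (r_p)_i = gamma(i),   i,j = 1..p.
Substitute the sample gammas (Toeplitz matrix and right-hand side of size 1):
  Gamma_p = [[4.4044]]
  r_p     = [1.3345]
With p = 1 this is the single equation gamma(0) phi_1 = gamma(1):
  phi_hat_1 = gamma(1) / gamma(0) = 1.3345 / 4.4044 = 0.3030.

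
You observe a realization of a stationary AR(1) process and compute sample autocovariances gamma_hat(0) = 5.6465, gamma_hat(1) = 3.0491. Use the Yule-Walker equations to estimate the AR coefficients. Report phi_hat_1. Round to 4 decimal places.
\hat\phi_{1} = 0.5400

The Yule-Walker equations for an AR(p) process read, in matrix form,
  Gamma_p phi = r_p,   with   (Gamma_p)_{ij} = gamma(|i - j|),
                       (r_p)_i = gamma(i),   i,j = 1..p.
Substitute the sample gammas (Toeplitz matrix and right-hand side of size 1):
  Gamma_p = [[5.6465]]
  r_p     = [3.0491]
With p = 1 this is the single equation gamma(0) phi_1 = gamma(1):
  phi_hat_1 = gamma(1) / gamma(0) = 3.0491 / 5.6465 = 0.5400.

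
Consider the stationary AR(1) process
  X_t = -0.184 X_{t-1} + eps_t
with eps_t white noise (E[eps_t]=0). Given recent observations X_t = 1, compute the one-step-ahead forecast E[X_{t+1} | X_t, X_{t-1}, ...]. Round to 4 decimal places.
E[X_{t+1} \mid \mathcal F_t] = -0.1840

For an AR(p) model X_t = c + sum_i phi_i X_{t-i} + eps_t, the
one-step-ahead conditional mean is
  E[X_{t+1} | X_t, ...] = c + sum_i phi_i X_{t+1-i}.
Substitute known values:
  E[X_{t+1} | ...] = (-0.184) * (1)
                   = -0.1840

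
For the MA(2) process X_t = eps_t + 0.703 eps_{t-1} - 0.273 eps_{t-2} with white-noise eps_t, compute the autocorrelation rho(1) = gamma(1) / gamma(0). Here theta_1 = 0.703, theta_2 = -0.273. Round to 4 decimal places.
\rho(1) = 0.3258

For an MA(q) process with theta_0 = 1, the autocovariance is
  gamma(k) = sigma^2 * sum_{i=0..q-k} theta_i * theta_{i+k},
and rho(k) = gamma(k) / gamma(0). Sigma^2 cancels.
  numerator   = (1)*(0.703) + (0.703)*(-0.273) = 0.511081.
  denominator = (1)^2 + (0.703)^2 + (-0.273)^2 = 1.568738.
  rho(1) = 0.511081 / 1.568738 = 0.3258.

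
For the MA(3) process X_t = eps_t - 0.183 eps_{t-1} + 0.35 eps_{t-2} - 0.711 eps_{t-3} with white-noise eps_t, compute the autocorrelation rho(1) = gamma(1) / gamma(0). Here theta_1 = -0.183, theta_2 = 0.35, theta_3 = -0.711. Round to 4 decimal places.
\rho(1) = -0.2985

For an MA(q) process with theta_0 = 1, the autocovariance is
  gamma(k) = sigma^2 * sum_{i=0..q-k} theta_i * theta_{i+k},
and rho(k) = gamma(k) / gamma(0). Sigma^2 cancels.
  numerator   = (1)*(-0.183) + (-0.183)*(0.35) + (0.35)*(-0.711) = -0.4959.
  denominator = (1)^2 + (-0.183)^2 + (0.35)^2 + (-0.711)^2 = 1.66151.
  rho(1) = -0.4959 / 1.66151 = -0.2985.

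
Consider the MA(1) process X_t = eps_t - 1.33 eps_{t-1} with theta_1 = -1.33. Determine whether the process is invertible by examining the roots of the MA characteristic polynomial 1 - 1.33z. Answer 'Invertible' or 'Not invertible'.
\text{Not invertible}

The MA(q) characteristic polynomial is P(z) = 1 - 1.33z.
Invertibility requires all roots to lie outside the unit circle, i.e. |z| > 1 for every root.
This is linear in z: 1 + (-1.33) z = 0  =>  z = -1/(-1.33) = 0.75188,  |z| = 0.75188.
Moduli of all roots: 0.7519.
All moduli strictly greater than 1? No.
Verdict: Not invertible.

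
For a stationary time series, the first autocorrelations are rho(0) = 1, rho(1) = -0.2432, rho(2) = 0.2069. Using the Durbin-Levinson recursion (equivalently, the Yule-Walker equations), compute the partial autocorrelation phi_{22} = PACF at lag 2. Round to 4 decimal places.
\phi_{22} = 0.1570

The PACF at lag k is phi_{kk}, the last component of the solution
to the Yule-Walker system G_k phi = r_k where
  (G_k)_{ij} = rho(|i - j|), (r_k)_i = rho(i), i,j = 1..k.
Equivalently, Durbin-Levinson gives phi_{kk} iteratively:
  phi_{11} = rho(1)
  phi_{kk} = [rho(k) - sum_{j=1..k-1} phi_{k-1,j} rho(k-j)]
            / [1 - sum_{j=1..k-1} phi_{k-1,j} rho(j)],
  phi_{k,j} = phi_{k-1,j} - phi_{kk} phi_{k-1,k-j},  j = 1..k-1.
Step k = 1:
  phi_11 = rho(1) = -0.2432.
Step k = 2:
  phi_22 = [rho(2) - phi_11 rho(1)] / [1 - phi_11 rho(1)] = [0.2069 - (-0.2432)(-0.2432)] / [1 - (-0.2432)(-0.2432)]
         = 0.14775376 / 0.94085376 = 0.157.
Therefore phi_{22} = 0.1570.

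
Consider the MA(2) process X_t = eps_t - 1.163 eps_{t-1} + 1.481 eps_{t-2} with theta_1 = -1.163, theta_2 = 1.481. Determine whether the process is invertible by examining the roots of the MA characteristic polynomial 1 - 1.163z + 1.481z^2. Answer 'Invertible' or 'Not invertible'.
\text{Not invertible}

The MA(q) characteristic polynomial is P(z) = 1 - 1.163z + 1.481z^2.
Invertibility requires all roots to lie outside the unit circle, i.e. |z| > 1 for every root.
Set 1 + (-1.163) z + (1.481) z^2 = 0, i.e. a z^2 + b z + c = 0 with a = 1.481, b = -1.163, c = 1.
Discriminant D = b^2 - 4ac = (-1.163)^2 - 4*(1.481)*1 = 1.352569 - (5.924) = -4.571431.
D < 0, so the roots are the complex-conjugate pair z = (-b +/- i sqrt(-D)) / (2a) = 0.3926 +/- 0.7218i.
For a conjugate pair |z|^2 = z * conj(z) = (product of roots) = c/a = 1/(1.481) = 0.675219, so |z| = sqrt(0.675219) = 0.8217 for both roots.
Moduli of all roots: 0.8217, 0.8217.
All moduli strictly greater than 1? No.
Verdict: Not invertible.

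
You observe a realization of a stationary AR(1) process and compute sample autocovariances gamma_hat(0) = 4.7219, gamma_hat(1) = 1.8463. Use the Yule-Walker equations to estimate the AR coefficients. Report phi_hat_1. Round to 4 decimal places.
\hat\phi_{1} = 0.3910

The Yule-Walker equations for an AR(p) process read, in matrix form,
  Gamma_p phi = r_p,   with   (Gamma_p)_{ij} = gamma(|i - j|),
                       (r_p)_i = gamma(i),   i,j = 1..p.
Substitute the sample gammas (Toeplitz matrix and right-hand side of size 1):
  Gamma_p = [[4.7219]]
  r_p     = [1.8463]
With p = 1 this is the single equation gamma(0) phi_1 = gamma(1):
  phi_hat_1 = gamma(1) / gamma(0) = 1.8463 / 4.7219 = 0.3910.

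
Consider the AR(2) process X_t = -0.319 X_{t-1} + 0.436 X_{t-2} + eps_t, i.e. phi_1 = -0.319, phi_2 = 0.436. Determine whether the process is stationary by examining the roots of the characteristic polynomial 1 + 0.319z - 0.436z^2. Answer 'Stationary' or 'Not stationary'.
\text{Stationary}

The AR(p) characteristic polynomial is P(z) = 1 + 0.319z - 0.436z^2.
Stationarity requires all roots to lie outside the unit circle, i.e. |z| > 1 for every root.
Set 1 + (0.319) z + (-0.436) z^2 = 0, i.e. a z^2 + b z + c = 0 with a = -0.436, b = 0.319, c = 1.
Discriminant D = b^2 - 4ac = (0.319)^2 - 4*(-0.436)*1 = 0.101761 - (-1.744) = 1.845761.
D >= 0, so the roots are real: z = (-b +/- sqrt(D)) / (2a) = (-0.319 +/- 1.358588) / (-0.872).
  z_1 = (-0.319 + 1.358588) / (-0.872) = -1.1922,   |z_1| = 1.1922.
  z_2 = (-0.319 - 1.358588) / (-0.872) = 1.9238,   |z_2| = 1.9238.
Moduli of all roots: 1.1922, 1.9238.
All moduli strictly greater than 1? Yes.
Verdict: Stationary.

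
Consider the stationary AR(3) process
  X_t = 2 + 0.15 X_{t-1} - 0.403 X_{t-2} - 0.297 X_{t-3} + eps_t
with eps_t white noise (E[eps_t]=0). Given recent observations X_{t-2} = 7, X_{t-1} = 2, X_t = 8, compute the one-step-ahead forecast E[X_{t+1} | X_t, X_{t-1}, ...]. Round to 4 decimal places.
E[X_{t+1} \mid \mathcal F_t] = 0.3150

For an AR(p) model X_t = c + sum_i phi_i X_{t-i} + eps_t, the
one-step-ahead conditional mean is
  E[X_{t+1} | X_t, ...] = c + sum_i phi_i X_{t+1-i}.
Substitute known values:
  E[X_{t+1} | ...] = 2 + (0.15) * (8) + (-0.403) * (2) + (-0.297) * (7)
                   = 0.3150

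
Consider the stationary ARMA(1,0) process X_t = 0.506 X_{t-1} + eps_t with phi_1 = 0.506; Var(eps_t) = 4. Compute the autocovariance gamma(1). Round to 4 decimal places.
\gamma(1) = 2.7206

Multiply the model equation by X_{t-k} and take expectations. With theta_0 = psi_0 = 1 and psi_j the MA(infinity) weights, this gives
  gamma(k) - sum_i phi_i gamma(k-i) = c_k,
  c_k = sigma^2 * sum_{j=k..q} theta_j psi_{j-k}   (c_k = 0 for k > q),
using gamma(-m) = gamma(m).
Pure AR (q = 0): c_0 = sigma^2 = 4, c_k = 0 for k >= 1.
Equations for k = 0 and k = 1 (AR order 1):
  gamma(0) = phi_1 gamma(1) + c_0
  gamma(1) = phi_1 gamma(0) + c_1
Substituting the second into the first: gamma(0) (1 - phi_1^2) = c_0 + phi_1 c_1, so
  gamma(0) = c_0 / (1 - phi_1^2) = 4 / (1 - (0.506)^2) = 4 / 0.743964 = 5.376604.
  gamma(1) = phi_1 gamma(0) = (0.506)(5.376604) = 2.720562.
Therefore gamma(1) = 2.7206 (to 4 decimal places).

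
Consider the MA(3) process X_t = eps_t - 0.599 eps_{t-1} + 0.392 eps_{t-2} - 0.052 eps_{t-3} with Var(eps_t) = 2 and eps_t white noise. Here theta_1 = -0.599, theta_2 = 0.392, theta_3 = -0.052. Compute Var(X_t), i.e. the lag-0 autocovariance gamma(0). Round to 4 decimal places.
\gamma(0) = 3.0303

For an MA(q) process X_t = eps_t + sum_i theta_i eps_{t-i} with
Var(eps_t) = sigma^2, the variance is
  gamma(0) = sigma^2 * (1 + sum_i theta_i^2).
  sum_i theta_i^2 = (-0.599)^2 + (0.392)^2 + (-0.052)^2 = 0.358801 + 0.153664 + 0.002704 = 0.515169.
  gamma(0) = 2 * (1 + 0.515169) = 2 * 1.515169 = 3.030338, which rounds to 3.0303.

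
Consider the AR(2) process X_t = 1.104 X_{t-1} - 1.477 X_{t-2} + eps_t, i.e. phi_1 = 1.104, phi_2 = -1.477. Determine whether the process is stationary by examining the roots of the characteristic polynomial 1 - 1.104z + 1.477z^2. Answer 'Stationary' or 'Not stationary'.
\text{Not stationary}

The AR(p) characteristic polynomial is P(z) = 1 - 1.104z + 1.477z^2.
Stationarity requires all roots to lie outside the unit circle, i.e. |z| > 1 for every root.
Set 1 + (-1.104) z + (1.477) z^2 = 0, i.e. a z^2 + b z + c = 0 with a = 1.477, b = -1.104, c = 1.
Discriminant D = b^2 - 4ac = (-1.104)^2 - 4*(1.477)*1 = 1.218816 - (5.908) = -4.689184.
D < 0, so the roots are the complex-conjugate pair z = (-b +/- i sqrt(-D)) / (2a) = 0.3737 +/- 0.7331i.
For a conjugate pair |z|^2 = z * conj(z) = (product of roots) = c/a = 1/(1.477) = 0.677048, so |z| = sqrt(0.677048) = 0.8228 for both roots.
Moduli of all roots: 0.8228, 0.8228.
All moduli strictly greater than 1? No.
Verdict: Not stationary.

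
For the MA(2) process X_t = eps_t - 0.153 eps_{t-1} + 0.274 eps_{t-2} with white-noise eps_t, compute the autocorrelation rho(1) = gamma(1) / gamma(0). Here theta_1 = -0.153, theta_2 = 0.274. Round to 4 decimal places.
\rho(1) = -0.1774

For an MA(q) process with theta_0 = 1, the autocovariance is
  gamma(k) = sigma^2 * sum_{i=0..q-k} theta_i * theta_{i+k},
and rho(k) = gamma(k) / gamma(0). Sigma^2 cancels.
  numerator   = (1)*(-0.153) + (-0.153)*(0.274) = -0.194922.
  denominator = (1)^2 + (-0.153)^2 + (0.274)^2 = 1.098485.
  rho(1) = -0.194922 / 1.098485 = -0.1774.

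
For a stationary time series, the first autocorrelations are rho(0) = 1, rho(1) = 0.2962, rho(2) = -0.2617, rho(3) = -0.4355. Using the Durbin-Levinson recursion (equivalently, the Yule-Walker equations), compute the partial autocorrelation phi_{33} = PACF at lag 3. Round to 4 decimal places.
\phi_{33} = -0.2760

The PACF at lag k is phi_{kk}, the last component of the solution
to the Yule-Walker system G_k phi = r_k where
  (G_k)_{ij} = rho(|i - j|), (r_k)_i = rho(i), i,j = 1..k.
Equivalently, Durbin-Levinson gives phi_{kk} iteratively:
  phi_{11} = rho(1)
  phi_{kk} = [rho(k) - sum_{j=1..k-1} phi_{k-1,j} rho(k-j)]
            / [1 - sum_{j=1..k-1} phi_{k-1,j} rho(j)],
  phi_{k,j} = phi_{k-1,j} - phi_{kk} phi_{k-1,k-j},  j = 1..k-1.
Step k = 1:
  phi_11 = rho(1) = 0.2962.
Step k = 2:
  phi_22 = [rho(2) - phi_11 rho(1)] / [1 - phi_11 rho(1)] = [-0.2617 - (0.2962)(0.2962)] / [1 - (0.2962)(0.2962)]
         = -0.34943444 / 0.91226556 = -0.38304.
  Update: phi_21 = phi_11 - phi_22 phi_11 = 0.2962 - (-0.38304)(0.2962) = 0.409657.
Step k = 3:
  phi_33 = [rho(3) - phi_21 rho(2) - phi_22 rho(1)] / [1 - phi_21 rho(1) - phi_22 rho(2)]
    numerator   = -0.4355 - (0.409657)(-0.2617) - (-0.38304)(0.2962) = -0.21483636
    denominator = 1 - (0.409657)(0.2962) - (-0.38304)(-0.2617) = 0.7784181
  phi_33 = -0.21483636 / 0.7784181 = -0.276.
Therefore phi_{33} = -0.2760.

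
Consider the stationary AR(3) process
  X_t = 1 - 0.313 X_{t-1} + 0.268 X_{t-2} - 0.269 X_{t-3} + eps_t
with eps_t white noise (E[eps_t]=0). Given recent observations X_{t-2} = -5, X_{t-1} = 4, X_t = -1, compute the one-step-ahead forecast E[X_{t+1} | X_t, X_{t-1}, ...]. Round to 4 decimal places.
E[X_{t+1} \mid \mathcal F_t] = 3.7300

For an AR(p) model X_t = c + sum_i phi_i X_{t-i} + eps_t, the
one-step-ahead conditional mean is
  E[X_{t+1} | X_t, ...] = c + sum_i phi_i X_{t+1-i}.
Substitute known values:
  E[X_{t+1} | ...] = 1 + (-0.313) * (-1) + (0.268) * (4) + (-0.269) * (-5)
                   = 3.7300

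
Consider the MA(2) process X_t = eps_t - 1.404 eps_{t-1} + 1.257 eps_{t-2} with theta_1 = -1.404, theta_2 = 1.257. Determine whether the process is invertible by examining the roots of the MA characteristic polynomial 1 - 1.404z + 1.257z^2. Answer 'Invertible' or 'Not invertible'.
\text{Not invertible}

The MA(q) characteristic polynomial is P(z) = 1 - 1.404z + 1.257z^2.
Invertibility requires all roots to lie outside the unit circle, i.e. |z| > 1 for every root.
Set 1 + (-1.404) z + (1.257) z^2 = 0, i.e. a z^2 + b z + c = 0 with a = 1.257, b = -1.404, c = 1.
Discriminant D = b^2 - 4ac = (-1.404)^2 - 4*(1.257)*1 = 1.971216 - (5.028) = -3.056784.
D < 0, so the roots are the complex-conjugate pair z = (-b +/- i sqrt(-D)) / (2a) = 0.5585 +/- 0.6955i.
For a conjugate pair |z|^2 = z * conj(z) = (product of roots) = c/a = 1/(1.257) = 0.795545, so |z| = sqrt(0.795545) = 0.8919 for both roots.
Moduli of all roots: 0.8919, 0.8919.
All moduli strictly greater than 1? No.
Verdict: Not invertible.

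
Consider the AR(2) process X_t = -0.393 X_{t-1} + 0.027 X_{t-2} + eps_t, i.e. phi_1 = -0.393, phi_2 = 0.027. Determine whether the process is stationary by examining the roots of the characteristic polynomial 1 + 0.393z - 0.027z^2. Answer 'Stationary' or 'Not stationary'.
\text{Stationary}

The AR(p) characteristic polynomial is P(z) = 1 + 0.393z - 0.027z^2.
Stationarity requires all roots to lie outside the unit circle, i.e. |z| > 1 for every root.
Set 1 + (0.393) z + (-0.027) z^2 = 0, i.e. a z^2 + b z + c = 0 with a = -0.027, b = 0.393, c = 1.
Discriminant D = b^2 - 4ac = (0.393)^2 - 4*(-0.027)*1 = 0.154449 - (-0.108) = 0.262449.
D >= 0, so the roots are real: z = (-b +/- sqrt(D)) / (2a) = (-0.393 +/- 0.512298) / (-0.054).
  z_1 = (-0.393 + 0.512298) / (-0.054) = -2.2092,   |z_1| = 2.2092.
  z_2 = (-0.393 - 0.512298) / (-0.054) = 16.7648,   |z_2| = 16.7648.
Moduli of all roots: 2.2092, 16.7648.
All moduli strictly greater than 1? Yes.
Verdict: Stationary.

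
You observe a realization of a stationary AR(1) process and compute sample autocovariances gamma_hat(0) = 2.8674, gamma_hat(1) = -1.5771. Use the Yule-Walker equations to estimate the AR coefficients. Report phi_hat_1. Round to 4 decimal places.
\hat\phi_{1} = -0.5500

The Yule-Walker equations for an AR(p) process read, in matrix form,
  Gamma_p phi = r_p,   with   (Gamma_p)_{ij} = gamma(|i - j|),
                       (r_p)_i = gamma(i),   i,j = 1..p.
Substitute the sample gammas (Toeplitz matrix and right-hand side of size 1):
  Gamma_p = [[2.8674]]
  r_p     = [-1.5771]
With p = 1 this is the single equation gamma(0) phi_1 = gamma(1):
  phi_hat_1 = gamma(1) / gamma(0) = -1.5771 / 2.8674 = -0.5500.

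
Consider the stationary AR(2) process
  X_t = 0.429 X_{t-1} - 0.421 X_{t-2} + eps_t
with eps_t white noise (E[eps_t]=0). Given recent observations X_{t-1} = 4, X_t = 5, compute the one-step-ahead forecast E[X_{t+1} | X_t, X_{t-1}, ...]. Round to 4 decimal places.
E[X_{t+1} \mid \mathcal F_t] = 0.4610

For an AR(p) model X_t = c + sum_i phi_i X_{t-i} + eps_t, the
one-step-ahead conditional mean is
  E[X_{t+1} | X_t, ...] = c + sum_i phi_i X_{t+1-i}.
Substitute known values:
  E[X_{t+1} | ...] = (0.429) * (5) + (-0.421) * (4)
                   = 0.4610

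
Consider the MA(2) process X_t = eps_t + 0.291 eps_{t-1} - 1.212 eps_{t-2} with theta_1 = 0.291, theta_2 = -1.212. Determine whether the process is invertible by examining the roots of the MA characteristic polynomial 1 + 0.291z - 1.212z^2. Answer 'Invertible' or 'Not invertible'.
\text{Not invertible}

The MA(q) characteristic polynomial is P(z) = 1 + 0.291z - 1.212z^2.
Invertibility requires all roots to lie outside the unit circle, i.e. |z| > 1 for every root.
Set 1 + (0.291) z + (-1.212) z^2 = 0, i.e. a z^2 + b z + c = 0 with a = -1.212, b = 0.291, c = 1.
Discriminant D = b^2 - 4ac = (0.291)^2 - 4*(-1.212)*1 = 0.084681 - (-4.848) = 4.932681.
D >= 0, so the roots are real: z = (-b +/- sqrt(D)) / (2a) = (-0.291 +/- 2.220964) / (-2.424).
  z_1 = (-0.291 + 2.220964) / (-2.424) = -0.7962,   |z_1| = 0.7962.
  z_2 = (-0.291 - 2.220964) / (-2.424) = 1.0363,   |z_2| = 1.0363.
Moduli of all roots: 0.7962, 1.0363.
All moduli strictly greater than 1? No.
Verdict: Not invertible.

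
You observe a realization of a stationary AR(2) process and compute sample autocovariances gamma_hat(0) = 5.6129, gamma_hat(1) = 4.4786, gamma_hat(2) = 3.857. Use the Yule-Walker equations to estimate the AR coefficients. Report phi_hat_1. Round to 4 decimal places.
\hat\phi_{1} = 0.6870

The Yule-Walker equations for an AR(p) process read, in matrix form,
  Gamma_p phi = r_p,   with   (Gamma_p)_{ij} = gamma(|i - j|),
                       (r_p)_i = gamma(i),   i,j = 1..p.
Substitute the sample gammas (Toeplitz matrix and right-hand side of size 2):
  Gamma_p = [[5.6129, 4.4786], [4.4786, 5.6129]]
  r_p     = [4.4786, 3.857]
Written out:
  5.6129 phi_1 + 4.4786 phi_2 = 4.4786
  4.4786 phi_1 + 5.6129 phi_2 = 3.857
Solve by Cramer's rule:
  det = gamma(0)^2 - gamma(1)^2 = (5.6129)^2 - (4.4786)^2 = 31.50464641 - 20.05785796 = 11.44678845
  phi_hat_1 = [gamma(1) gamma(0) - gamma(1) gamma(2)] / det = [(4.4786)(5.6129) - (4.4786)(3.857)] / 11.44678845 = 7.86397374 / 11.44678845 = 0.687
  phi_hat_2 = [gamma(0) gamma(2) - gamma(1)^2] / det = [(5.6129)(3.857) - (4.4786)^2] / 11.44678845 = 1.59109734 / 11.44678845 = 0.139
So phi_hat = [0.6870, 0.1390].
Therefore phi_hat_1 = 0.6870.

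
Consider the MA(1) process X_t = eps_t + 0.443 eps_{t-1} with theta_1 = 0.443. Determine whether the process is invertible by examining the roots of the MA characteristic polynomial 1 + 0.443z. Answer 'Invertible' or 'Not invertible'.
\text{Invertible}

The MA(q) characteristic polynomial is P(z) = 1 + 0.443z.
Invertibility requires all roots to lie outside the unit circle, i.e. |z| > 1 for every root.
This is linear in z: 1 + (0.443) z = 0  =>  z = -1/(0.443) = -2.257336,  |z| = 2.257336.
Moduli of all roots: 2.2573.
All moduli strictly greater than 1? Yes.
Verdict: Invertible.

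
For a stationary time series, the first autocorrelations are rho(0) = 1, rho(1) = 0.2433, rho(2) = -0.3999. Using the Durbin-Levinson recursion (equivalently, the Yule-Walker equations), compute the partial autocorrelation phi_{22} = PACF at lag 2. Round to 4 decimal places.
\phi_{22} = -0.4880

The PACF at lag k is phi_{kk}, the last component of the solution
to the Yule-Walker system G_k phi = r_k where
  (G_k)_{ij} = rho(|i - j|), (r_k)_i = rho(i), i,j = 1..k.
Equivalently, Durbin-Levinson gives phi_{kk} iteratively:
  phi_{11} = rho(1)
  phi_{kk} = [rho(k) - sum_{j=1..k-1} phi_{k-1,j} rho(k-j)]
            / [1 - sum_{j=1..k-1} phi_{k-1,j} rho(j)],
  phi_{k,j} = phi_{k-1,j} - phi_{kk} phi_{k-1,k-j},  j = 1..k-1.
Step k = 1:
  phi_11 = rho(1) = 0.2433.
Step k = 2:
  phi_22 = [rho(2) - phi_11 rho(1)] / [1 - phi_11 rho(1)] = [-0.3999 - (0.2433)(0.2433)] / [1 - (0.2433)(0.2433)]
         = -0.45909489 / 0.94080511 = -0.488.
Therefore phi_{22} = -0.4880.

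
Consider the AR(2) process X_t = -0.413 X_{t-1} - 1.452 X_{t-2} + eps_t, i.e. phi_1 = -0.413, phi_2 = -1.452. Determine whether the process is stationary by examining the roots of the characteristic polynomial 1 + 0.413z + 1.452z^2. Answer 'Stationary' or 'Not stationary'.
\text{Not stationary}

The AR(p) characteristic polynomial is P(z) = 1 + 0.413z + 1.452z^2.
Stationarity requires all roots to lie outside the unit circle, i.e. |z| > 1 for every root.
Set 1 + (0.413) z + (1.452) z^2 = 0, i.e. a z^2 + b z + c = 0 with a = 1.452, b = 0.413, c = 1.
Discriminant D = b^2 - 4ac = (0.413)^2 - 4*(1.452)*1 = 0.170569 - (5.808) = -5.637431.
D < 0, so the roots are the complex-conjugate pair z = (-b +/- i sqrt(-D)) / (2a) = -0.1422 +/- 0.8176i.
For a conjugate pair |z|^2 = z * conj(z) = (product of roots) = c/a = 1/(1.452) = 0.688705, so |z| = sqrt(0.688705) = 0.8299 for both roots.
Moduli of all roots: 0.8299, 0.8299.
All moduli strictly greater than 1? No.
Verdict: Not stationary.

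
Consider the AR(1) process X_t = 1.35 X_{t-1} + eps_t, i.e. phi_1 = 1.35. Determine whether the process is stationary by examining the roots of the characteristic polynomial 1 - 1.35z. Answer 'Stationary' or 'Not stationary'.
\text{Not stationary}

The AR(p) characteristic polynomial is P(z) = 1 - 1.35z.
Stationarity requires all roots to lie outside the unit circle, i.e. |z| > 1 for every root.
This is linear in z: 1 + (-1.35) z = 0  =>  z = -1/(-1.35) = 0.740741,  |z| = 0.740741.
Moduli of all roots: 0.7407.
All moduli strictly greater than 1? No.
Verdict: Not stationary.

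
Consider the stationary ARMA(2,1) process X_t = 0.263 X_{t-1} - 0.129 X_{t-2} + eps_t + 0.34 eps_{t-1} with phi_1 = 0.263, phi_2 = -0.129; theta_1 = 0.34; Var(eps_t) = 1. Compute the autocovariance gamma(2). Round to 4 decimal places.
\gamma(2) = -0.0136

Multiply the model equation by X_{t-k} and take expectations. With theta_0 = psi_0 = 1 and psi_j the MA(infinity) weights, this gives
  gamma(k) - sum_i phi_i gamma(k-i) = c_k,
  c_k = sigma^2 * sum_{j=k..q} theta_j psi_{j-k}   (c_k = 0 for k > q),
using gamma(-m) = gamma(m).
psi-weights needed (psi_j = theta_j + sum_i phi_i psi_{j-i}):
  psi_1 = theta_1 + phi_1 = 0.34 + (0.263) = 0.603
Right-hand sides:
  c_0 = sigma^2 (1 + theta_1 psi_1) = 1 * (1 + (0.34)(0.603)) = 1 * 1.20502 = 1.20502
  c_1 = sigma^2 theta_1 = 1 * (0.34) = 0.34
  c_2 = 0
Equations for k = 0, 1, 2 (AR order 2, c_2 = 0):
  (E0) gamma(0) = phi_1 gamma(1) + phi_2 gamma(2) + c_0
  (E1) gamma(1) = phi_1 gamma(0) + phi_2 gamma(1) + c_1
  (E2) gamma(2) = phi_1 gamma(1) + phi_2 gamma(0)
From (E1): gamma(1) = A gamma(0) + B with
  A = phi_1 / (1 - phi_2) = 0.263 / 1.129 = 0.23295,   B = c_1 / (1 - phi_2) = 0.34 / 1.129 = 0.301151.
Insert (E2) into (E0): gamma(0) (1 - phi_2^2) = phi_1 (1 + phi_2) gamma(1) + c_0.
  phi_1 (1 + phi_2) = (0.263)(0.871) = 0.229073,   1 - phi_2^2 = 0.983359.
Replace gamma(1) by A gamma(0) + B and collect gamma(0):
  gamma(0) [0.983359 - (0.229073)(0.23295)] = (0.229073)(0.301151) + 1.20502
  gamma(0) * 0.929997 = 1.274006
  gamma(0) = 1.274006 / 0.929997 = 1.369904.
  gamma(1) = A gamma(0) + B = (0.23295)(1.369904) + (0.301151) = 0.62027.
  gamma(2) = phi_1 gamma(1) + phi_2 gamma(0) = (0.263)(0.62027) + (-0.129)(1.369904) = -0.013587.
Therefore gamma(2) = -0.0136 (to 4 decimal places).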